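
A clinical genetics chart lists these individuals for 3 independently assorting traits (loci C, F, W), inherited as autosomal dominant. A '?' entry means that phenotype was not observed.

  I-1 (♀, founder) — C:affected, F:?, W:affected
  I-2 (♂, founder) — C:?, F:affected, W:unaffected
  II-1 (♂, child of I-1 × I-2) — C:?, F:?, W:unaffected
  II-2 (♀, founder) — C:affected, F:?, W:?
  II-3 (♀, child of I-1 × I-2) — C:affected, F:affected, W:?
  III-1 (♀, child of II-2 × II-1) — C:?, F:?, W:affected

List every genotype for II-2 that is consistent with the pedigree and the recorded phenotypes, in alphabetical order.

II-2 ∈ {CC FF WW, CC FF Ww, CC Ff WW, CC Ff Ww, CC ff WW, CC ff Ww, Cc FF WW, Cc FF Ww, Cc Ff WW, Cc Ff Ww, Cc ff WW, Cc ff Ww}

C/I-1 aff ·: Cc|CC
C/I-2 ? ·: cc|Cc|CC
C/II-1 ? I-1×I-2: cc|Cc|CC
C/II-2 aff ·: Cc|CC
C/II-3 aff I-1×I-2: Cc|CC
C/III-1 ? II-2×II-1: cc|Cc|CC
⇒ C over [I-1,I-2,II-1,II-2,II-3,III-1]: 70 consistent
F/I-1 ? ·: ff|Ff|FF
F/I-2 aff ·: Ff|FF
F/II-1 ? I-1×I-2: ff|Ff|FF
F/II-2 ? ·: ff|Ff|FF
F/II-3 aff I-1×I-2: Ff|FF
F/III-1 ? II-2×II-1: ff|Ff|FF
⇒ F over [I-1,I-2,II-1,II-2,II-3,III-1]: 96 consistent
W/I-1 aff ·: Ww
W/I-2 un ·: ww
W/II-1 un I-1×I-2: ww
W/II-2 ? ·: Ww|WW
W/II-3 ? I-1×I-2: ww|Ww
W/III-1 aff II-2×II-1: Ww
⇒ W over [I-1,I-2,II-1,II-2,II-3,III-1]: 4 consistent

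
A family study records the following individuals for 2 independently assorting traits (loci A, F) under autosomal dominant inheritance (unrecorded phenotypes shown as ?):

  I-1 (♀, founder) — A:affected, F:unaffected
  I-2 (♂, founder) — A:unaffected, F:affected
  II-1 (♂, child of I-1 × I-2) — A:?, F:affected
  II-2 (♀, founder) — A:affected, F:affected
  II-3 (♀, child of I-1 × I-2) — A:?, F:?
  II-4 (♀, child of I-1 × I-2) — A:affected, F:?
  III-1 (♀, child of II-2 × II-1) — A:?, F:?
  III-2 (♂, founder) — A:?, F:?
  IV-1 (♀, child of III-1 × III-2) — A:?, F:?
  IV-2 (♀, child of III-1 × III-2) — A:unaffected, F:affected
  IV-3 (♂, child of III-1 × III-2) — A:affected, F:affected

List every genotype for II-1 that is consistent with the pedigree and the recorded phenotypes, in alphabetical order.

A/I-1 aff ·: Aa|AA
A/I-2 un ·: aa
A/II-1 ? I-1×I-2: aa|Aa
A/II-2 aff ·: Aa|AA
A/II-3 ? I-1×I-2: aa|Aa
A/II-4 aff I-1×I-2: Aa
A/III-1 ? II-2×II-1: aa|Aa
A/III-2 ? ·: aa|Aa
A/IV-1 ? III-1×III-2: aa|Aa|AA
A/IV-2 un III-1×III-2: aa
A/IV-3 aff III-1×III-2: Aa|AA
⇒ A over [I-1,I-2,II-1,II-2,II-3,II-4,III-1,III-2,IV-1,IV-2,IV-3]: 90 consistent
F/I-1 un ·: ff
F/I-2 aff ·: Ff|FF
F/II-1 aff I-1×I-2: Ff
F/II-2 aff ·: Ff|FF
F/II-3 ? I-1×I-2: ff|Ff
F/II-4 ? I-1×I-2: ff|Ff
F/III-1 ? II-2×II-1: ff|Ff|FF
F/III-2 ? ·: ff|Ff|FF
F/IV-1 ? III-1×III-2: ff|Ff|FF
F/IV-2 aff III-1×III-2: Ff|FF
F/IV-3 aff III-1×III-2: Ff|FF
⇒ F over [I-1,I-2,II-1,II-2,II-3,II-4,III-1,III-2,IV-1,IV-2,IV-3]: 335 consistent

II-1 ∈ {Aa Ff, aa Ff}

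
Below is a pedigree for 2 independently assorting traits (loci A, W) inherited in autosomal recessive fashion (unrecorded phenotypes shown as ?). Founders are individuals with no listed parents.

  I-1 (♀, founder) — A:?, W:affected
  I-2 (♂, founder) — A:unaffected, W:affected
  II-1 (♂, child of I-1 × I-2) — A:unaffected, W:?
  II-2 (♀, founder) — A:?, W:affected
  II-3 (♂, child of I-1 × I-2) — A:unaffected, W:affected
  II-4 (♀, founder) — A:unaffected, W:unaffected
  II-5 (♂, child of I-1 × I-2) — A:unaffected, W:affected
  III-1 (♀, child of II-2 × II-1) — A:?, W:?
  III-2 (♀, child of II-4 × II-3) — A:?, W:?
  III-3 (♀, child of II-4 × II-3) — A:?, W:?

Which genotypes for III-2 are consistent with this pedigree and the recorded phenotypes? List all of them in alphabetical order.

A/I-1 ? ·: AA|Aa|aa
A/I-2 un ·: AA|Aa
A/II-1 un I-1×I-2: AA|Aa
A/II-2 ? ·: AA|Aa|aa
A/II-3 un I-1×I-2: AA|Aa
A/II-4 un ·: AA|Aa
A/II-5 un I-1×I-2: AA|Aa
A/III-1 ? II-2×II-1: AA|Aa|aa
A/III-2 ? II-4×II-3: AA|Aa|aa
A/III-3 ? II-4×II-3: AA|Aa|aa
⇒ A over [I-1,I-2,II-1,II-2,II-3,II-4,II-5,III-1,III-2,III-3]: 1390 consistent
W/I-1 aff ·: ww
W/I-2 aff ·: ww
W/II-1 ? I-1×I-2: ww
W/II-2 aff ·: ww
W/II-3 aff I-1×I-2: ww
W/II-4 un ·: WW|Ww
W/II-5 aff I-1×I-2: ww
W/III-1 ? II-2×II-1: ww
W/III-2 ? II-4×II-3: Ww|ww
W/III-3 ? II-4×II-3: Ww|ww
⇒ W over [I-1,I-2,II-1,II-2,II-3,II-4,II-5,III-1,III-2,III-3]: 5 consistent

III-2 ∈ {AA Ww, AA ww, Aa Ww, Aa ww, aa Ww, aa ww}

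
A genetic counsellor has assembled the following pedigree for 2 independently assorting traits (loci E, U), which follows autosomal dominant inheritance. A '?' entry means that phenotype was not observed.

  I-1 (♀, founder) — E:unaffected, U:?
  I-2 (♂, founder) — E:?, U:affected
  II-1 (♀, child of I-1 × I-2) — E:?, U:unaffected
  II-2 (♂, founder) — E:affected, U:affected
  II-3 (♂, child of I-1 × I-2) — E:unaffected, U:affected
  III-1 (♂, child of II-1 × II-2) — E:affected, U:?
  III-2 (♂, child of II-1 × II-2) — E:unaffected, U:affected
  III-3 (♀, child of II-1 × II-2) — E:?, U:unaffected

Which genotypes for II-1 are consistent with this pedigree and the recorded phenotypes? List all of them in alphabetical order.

II-1 ∈ {Ee uu, ee uu}

E/I-1 un ·: ee
E/I-2 ? ·: ee|Ee
E/II-1 ? I-1×I-2: ee|Ee
E/II-2 aff ·: Ee
E/II-3 un I-1×I-2: ee
E/III-1 aff II-1×II-2: Ee|EE
E/III-2 un II-1×II-2: ee
E/III-3 ? II-1×II-2: ee|Ee|EE
⇒ E over [I-1,I-2,II-1,II-2,II-3,III-1,III-2,III-3]: 10 consistent
U/I-1 ? ·: uu|Uu
U/I-2 aff ·: Uu
U/II-1 un I-1×I-2: uu
U/II-2 aff ·: Uu
U/II-3 aff I-1×I-2: Uu|UU
U/III-1 ? II-1×II-2: uu|Uu
U/III-2 aff II-1×II-2: Uu
U/III-3 un II-1×II-2: uu
⇒ U over [I-1,I-2,II-1,II-2,II-3,III-1,III-2,III-3]: 6 consistent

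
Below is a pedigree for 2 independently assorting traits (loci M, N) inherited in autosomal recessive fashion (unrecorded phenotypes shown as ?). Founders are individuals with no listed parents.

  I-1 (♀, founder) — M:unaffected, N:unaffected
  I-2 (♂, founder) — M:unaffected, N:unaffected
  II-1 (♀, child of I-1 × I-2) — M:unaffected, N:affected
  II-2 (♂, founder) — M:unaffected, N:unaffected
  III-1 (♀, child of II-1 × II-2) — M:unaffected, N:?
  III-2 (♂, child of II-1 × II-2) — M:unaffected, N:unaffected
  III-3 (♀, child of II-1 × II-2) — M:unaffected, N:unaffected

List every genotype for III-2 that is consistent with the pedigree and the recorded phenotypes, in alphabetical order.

III-2 ∈ {MM Nn, Mm Nn}

M/I-1 un ·: MM|Mm
M/I-2 un ·: MM|Mm
M/II-1 un I-1×I-2: MM|Mm
M/II-2 un ·: MM|Mm
M/III-1 un II-1×II-2: MM|Mm
M/III-2 un II-1×II-2: MM|Mm
M/III-3 un II-1×II-2: MM|Mm
⇒ M over [I-1,I-2,II-1,II-2,III-1,III-2,III-3]: 84 consistent
N/I-1 un ·: Nn
N/I-2 un ·: Nn
N/II-1 aff I-1×I-2: nn
N/II-2 un ·: NN|Nn
N/III-1 ? II-1×II-2: Nn|nn
N/III-2 un II-1×II-2: Nn
N/III-3 un II-1×II-2: Nn
⇒ N over [I-1,I-2,II-1,II-2,III-1,III-2,III-3]: 3 consistent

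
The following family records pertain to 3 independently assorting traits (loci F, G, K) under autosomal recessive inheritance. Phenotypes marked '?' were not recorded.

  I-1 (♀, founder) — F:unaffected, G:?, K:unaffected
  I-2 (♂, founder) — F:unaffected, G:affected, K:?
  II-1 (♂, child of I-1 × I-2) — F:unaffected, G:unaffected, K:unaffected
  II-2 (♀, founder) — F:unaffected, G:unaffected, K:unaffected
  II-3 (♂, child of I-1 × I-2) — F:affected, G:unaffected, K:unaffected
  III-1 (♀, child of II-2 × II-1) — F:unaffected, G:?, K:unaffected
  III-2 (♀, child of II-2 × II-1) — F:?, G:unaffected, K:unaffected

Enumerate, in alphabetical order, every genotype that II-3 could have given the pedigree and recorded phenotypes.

II-3 ∈ {ff Gg KK, ff Gg Kk}

F/I-1 un ·: Ff
F/I-2 un ·: Ff
F/II-1 un I-1×I-2: FF|Ff
F/II-2 un ·: FF|Ff
F/II-3 aff I-1×I-2: ff
F/III-1 un II-2×II-1: FF|Ff
F/III-2 ? II-2×II-1: FF|Ff|ff
⇒ F over [I-1,I-2,II-1,II-2,II-3,III-1,III-2]: 15 consistent
G/I-1 ? ·: GG|Gg
G/I-2 aff ·: gg
G/II-1 un I-1×I-2: Gg
G/II-2 un ·: GG|Gg
G/II-3 un I-1×I-2: Gg
G/III-1 ? II-2×II-1: GG|Gg|gg
G/III-2 un II-2×II-1: GG|Gg
⇒ G over [I-1,I-2,II-1,II-2,II-3,III-1,III-2]: 20 consistent
K/I-1 un ·: KK|Kk
K/I-2 ? ·: KK|Kk|kk
K/II-1 un I-1×I-2: KK|Kk
K/II-2 un ·: KK|Kk
K/II-3 un I-1×I-2: KK|Kk
K/III-1 un II-2×II-1: KK|Kk
K/III-2 un II-2×II-1: KK|Kk
⇒ K over [I-1,I-2,II-1,II-2,II-3,III-1,III-2]: 99 consistent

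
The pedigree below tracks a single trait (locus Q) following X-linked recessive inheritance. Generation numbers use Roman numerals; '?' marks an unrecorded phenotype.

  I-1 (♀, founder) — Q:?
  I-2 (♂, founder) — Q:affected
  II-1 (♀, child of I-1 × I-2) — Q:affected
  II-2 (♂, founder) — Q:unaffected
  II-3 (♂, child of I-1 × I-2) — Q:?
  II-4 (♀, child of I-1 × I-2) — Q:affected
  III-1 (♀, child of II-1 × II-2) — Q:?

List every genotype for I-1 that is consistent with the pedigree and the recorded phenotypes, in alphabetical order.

Q/I-1 ? ·: X^QX^q|X^qX^q
Q/I-2 aff ·: X^qY
Q/II-1 aff I-1×I-2: X^qX^q
Q/II-2 un ·: X^QY
Q/II-3 ? I-1×I-2: X^QY|X^qY
Q/II-4 aff I-1×I-2: X^qX^q
Q/III-1 ? II-1×II-2: X^QX^q
⇒ Q over [I-1,I-2,II-1,II-2,II-3,II-4,III-1]: 3 consistent

I-1 ∈ {X^QX^q, X^qX^q}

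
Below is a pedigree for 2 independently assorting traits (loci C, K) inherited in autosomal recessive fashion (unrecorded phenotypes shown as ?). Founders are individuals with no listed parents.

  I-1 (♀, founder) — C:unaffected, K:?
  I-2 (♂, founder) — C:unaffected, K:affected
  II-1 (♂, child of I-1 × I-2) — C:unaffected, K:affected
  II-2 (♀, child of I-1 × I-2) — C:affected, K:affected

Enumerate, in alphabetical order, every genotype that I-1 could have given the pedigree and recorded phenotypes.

I-1 ∈ {Cc Kk, Cc kk}

C/I-1 un ·: Cc
C/I-2 un ·: Cc
C/II-1 un I-1×I-2: CC|Cc
C/II-2 aff I-1×I-2: cc
⇒ C over [I-1,I-2,II-1,II-2]: 2 consistent
K/I-1 ? ·: Kk|kk
K/I-2 aff ·: kk
K/II-1 aff I-1×I-2: kk
K/II-2 aff I-1×I-2: kk
⇒ K over [I-1,I-2,II-1,II-2]: 2 consistent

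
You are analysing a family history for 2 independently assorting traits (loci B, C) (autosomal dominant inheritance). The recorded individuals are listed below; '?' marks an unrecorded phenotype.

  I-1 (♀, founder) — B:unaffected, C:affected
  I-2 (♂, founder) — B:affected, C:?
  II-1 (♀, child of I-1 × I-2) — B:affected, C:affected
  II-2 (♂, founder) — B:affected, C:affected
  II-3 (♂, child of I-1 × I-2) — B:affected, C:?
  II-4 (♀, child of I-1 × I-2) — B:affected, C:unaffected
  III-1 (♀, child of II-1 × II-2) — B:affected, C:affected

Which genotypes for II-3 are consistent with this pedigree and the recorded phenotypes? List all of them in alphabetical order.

B/I-1 un ·: bb
B/I-2 aff ·: Bb|BB
B/II-1 aff I-1×I-2: Bb
B/II-2 aff ·: Bb|BB
B/II-3 aff I-1×I-2: Bb
B/II-4 aff I-1×I-2: Bb
B/III-1 aff II-1×II-2: Bb|BB
⇒ B over [I-1,I-2,II-1,II-2,II-3,II-4,III-1]: 8 consistent
C/I-1 aff ·: Cc
C/I-2 ? ·: cc|Cc
C/II-1 aff I-1×I-2: Cc|CC
C/II-2 aff ·: Cc|CC
C/II-3 ? I-1×I-2: cc|Cc|CC
C/II-4 un I-1×I-2: cc
C/III-1 aff II-1×II-2: Cc|CC
⇒ C over [I-1,I-2,II-1,II-2,II-3,II-4,III-1]: 29 consistent

II-3 ∈ {Bb CC, Bb Cc, Bb cc}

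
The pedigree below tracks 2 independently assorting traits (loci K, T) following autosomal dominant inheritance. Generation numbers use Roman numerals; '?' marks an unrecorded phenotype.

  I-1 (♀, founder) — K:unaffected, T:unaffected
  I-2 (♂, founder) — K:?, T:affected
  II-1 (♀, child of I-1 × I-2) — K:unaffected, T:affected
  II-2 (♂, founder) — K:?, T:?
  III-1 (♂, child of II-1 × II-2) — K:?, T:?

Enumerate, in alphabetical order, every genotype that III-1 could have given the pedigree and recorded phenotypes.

III-1 ∈ {Kk TT, Kk Tt, Kk tt, kk TT, kk Tt, kk tt}

K/I-1 un ·: kk
K/I-2 ? ·: kk|Kk
K/II-1 un I-1×I-2: kk
K/II-2 ? ·: kk|Kk|KK
K/III-1 ? II-1×II-2: kk|Kk
⇒ K over [I-1,I-2,II-1,II-2,III-1]: 8 consistent
T/I-1 un ·: tt
T/I-2 aff ·: Tt|TT
T/II-1 aff I-1×I-2: Tt
T/II-2 ? ·: tt|Tt|TT
T/III-1 ? II-1×II-2: tt|Tt|TT
⇒ T over [I-1,I-2,II-1,II-2,III-1]: 14 consistent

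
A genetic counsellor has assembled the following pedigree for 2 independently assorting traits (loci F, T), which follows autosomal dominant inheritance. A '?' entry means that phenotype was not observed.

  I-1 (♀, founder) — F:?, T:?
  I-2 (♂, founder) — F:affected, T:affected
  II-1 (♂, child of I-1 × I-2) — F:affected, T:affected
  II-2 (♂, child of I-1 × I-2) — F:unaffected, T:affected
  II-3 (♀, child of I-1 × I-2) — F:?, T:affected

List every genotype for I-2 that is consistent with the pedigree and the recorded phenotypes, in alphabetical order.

I-2 ∈ {Ff TT, Ff Tt}

F/I-1 ? ·: ff|Ff
F/I-2 aff ·: Ff
F/II-1 aff I-1×I-2: Ff|FF
F/II-2 un I-1×I-2: ff
F/II-3 ? I-1×I-2: ff|Ff|FF
⇒ F over [I-1,I-2,II-1,II-2,II-3]: 8 consistent
T/I-1 ? ·: tt|Tt|TT
T/I-2 aff ·: Tt|TT
T/II-1 aff I-1×I-2: Tt|TT
T/II-2 aff I-1×I-2: Tt|TT
T/II-3 aff I-1×I-2: Tt|TT
⇒ T over [I-1,I-2,II-1,II-2,II-3]: 27 consistent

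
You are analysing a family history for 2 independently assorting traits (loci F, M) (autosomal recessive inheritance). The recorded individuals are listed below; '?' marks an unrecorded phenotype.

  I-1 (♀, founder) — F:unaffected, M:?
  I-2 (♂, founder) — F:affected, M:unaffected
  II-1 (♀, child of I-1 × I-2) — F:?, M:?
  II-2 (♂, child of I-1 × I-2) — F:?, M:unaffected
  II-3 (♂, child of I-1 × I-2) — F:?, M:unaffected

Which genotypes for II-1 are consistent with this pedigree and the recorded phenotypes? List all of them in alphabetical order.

F/I-1 un ·: FF|Ff
F/I-2 aff ·: ff
F/II-1 ? I-1×I-2: Ff|ff
F/II-2 ? I-1×I-2: Ff|ff
F/II-3 ? I-1×I-2: Ff|ff
⇒ F over [I-1,I-2,II-1,II-2,II-3]: 9 consistent
M/I-1 ? ·: MM|Mm|mm
M/I-2 un ·: MM|Mm
M/II-1 ? I-1×I-2: MM|Mm|mm
M/II-2 un I-1×I-2: MM|Mm
M/II-3 un I-1×I-2: MM|Mm
⇒ M over [I-1,I-2,II-1,II-2,II-3]: 32 consistent

II-1 ∈ {Ff MM, Ff Mm, Ff mm, ff MM, ff Mm, ff mm}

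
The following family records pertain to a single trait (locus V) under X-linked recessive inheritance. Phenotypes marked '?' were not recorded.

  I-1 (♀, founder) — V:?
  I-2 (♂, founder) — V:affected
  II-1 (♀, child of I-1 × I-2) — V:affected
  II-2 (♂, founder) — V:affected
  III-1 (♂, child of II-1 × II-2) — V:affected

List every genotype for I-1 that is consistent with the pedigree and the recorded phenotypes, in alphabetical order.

I-1 ∈ {X^VX^v, X^vX^v}

V/I-1 ? ·: X^VX^v|X^vX^v
V/I-2 aff ·: X^vY
V/II-1 aff I-1×I-2: X^vX^v
V/II-2 aff ·: X^vY
V/III-1 aff II-1×II-2: X^vY
⇒ V over [I-1,I-2,II-1,II-2,III-1]: 2 consistent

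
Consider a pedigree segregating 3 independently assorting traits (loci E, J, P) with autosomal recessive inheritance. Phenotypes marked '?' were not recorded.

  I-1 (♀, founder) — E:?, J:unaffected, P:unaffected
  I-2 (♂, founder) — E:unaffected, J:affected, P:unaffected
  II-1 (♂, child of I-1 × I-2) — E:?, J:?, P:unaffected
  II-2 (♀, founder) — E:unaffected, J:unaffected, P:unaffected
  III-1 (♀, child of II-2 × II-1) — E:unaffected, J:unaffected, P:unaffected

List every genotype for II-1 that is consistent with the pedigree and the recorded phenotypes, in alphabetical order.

E/I-1 ? ·: EE|Ee|ee
E/I-2 un ·: EE|Ee
E/II-1 ? I-1×I-2: EE|Ee|ee
E/II-2 un ·: EE|Ee
E/III-1 un II-2×II-1: EE|Ee
⇒ E over [I-1,I-2,II-1,II-2,III-1]: 36 consistent
J/I-1 un ·: JJ|Jj
J/I-2 aff ·: jj
J/II-1 ? I-1×I-2: Jj|jj
J/II-2 un ·: JJ|Jj
J/III-1 un II-2×II-1: JJ|Jj
⇒ J over [I-1,I-2,II-1,II-2,III-1]: 10 consistent
P/I-1 un ·: PP|Pp
P/I-2 un ·: PP|Pp
P/II-1 un I-1×I-2: PP|Pp
P/II-2 un ·: PP|Pp
P/III-1 un II-2×II-1: PP|Pp
⇒ P over [I-1,I-2,II-1,II-2,III-1]: 24 consistent

II-1 ∈ {EE Jj PP, EE Jj Pp, EE jj PP, EE jj Pp, Ee Jj PP, Ee Jj Pp, Ee jj PP, Ee jj Pp, ee Jj PP, ee Jj Pp, ee jj PP, ee jj Pp}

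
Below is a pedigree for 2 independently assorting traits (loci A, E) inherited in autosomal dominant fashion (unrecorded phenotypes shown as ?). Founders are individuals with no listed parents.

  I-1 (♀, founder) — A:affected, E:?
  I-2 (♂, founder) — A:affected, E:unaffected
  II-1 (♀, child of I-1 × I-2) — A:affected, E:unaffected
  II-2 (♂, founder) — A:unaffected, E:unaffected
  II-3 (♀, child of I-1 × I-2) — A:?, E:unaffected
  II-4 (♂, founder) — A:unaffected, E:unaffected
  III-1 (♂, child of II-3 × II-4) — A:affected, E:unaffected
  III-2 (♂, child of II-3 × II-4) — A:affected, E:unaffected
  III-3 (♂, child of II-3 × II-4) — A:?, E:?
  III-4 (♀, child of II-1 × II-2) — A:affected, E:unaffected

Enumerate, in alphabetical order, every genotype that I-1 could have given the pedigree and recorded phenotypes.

A/I-1 aff ·: Aa|AA
A/I-2 aff ·: Aa|AA
A/II-1 aff I-1×I-2: Aa|AA
A/II-2 un ·: aa
A/II-3 ? I-1×I-2: Aa|AA
A/II-4 un ·: aa
A/III-1 aff II-3×II-4: Aa
A/III-2 aff II-3×II-4: Aa
A/III-3 ? II-3×II-4: aa|Aa
A/III-4 aff II-1×II-2: Aa
⇒ A over [I-1,I-2,II-1,II-2,II-3,II-4,III-1,III-2,III-3,III-4]: 19 consistent
E/I-1 ? ·: ee|Ee
E/I-2 un ·: ee
E/II-1 un I-1×I-2: ee
E/II-2 un ·: ee
E/II-3 un I-1×I-2: ee
E/II-4 un ·: ee
E/III-1 un II-3×II-4: ee
E/III-2 un II-3×II-4: ee
E/III-3 ? II-3×II-4: ee
E/III-4 un II-1×II-2: ee
⇒ E over [I-1,I-2,II-1,II-2,II-3,II-4,III-1,III-2,III-3,III-4]: 2 consistent

I-1 ∈ {AA Ee, AA ee, Aa Ee, Aa ee}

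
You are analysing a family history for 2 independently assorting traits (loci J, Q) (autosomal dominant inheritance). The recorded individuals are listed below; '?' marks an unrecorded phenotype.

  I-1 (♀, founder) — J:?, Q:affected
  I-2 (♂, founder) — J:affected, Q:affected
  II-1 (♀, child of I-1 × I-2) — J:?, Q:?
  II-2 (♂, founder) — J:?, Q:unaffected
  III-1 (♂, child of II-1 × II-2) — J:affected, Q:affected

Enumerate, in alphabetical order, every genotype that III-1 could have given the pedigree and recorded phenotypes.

J/I-1 ? ·: jj|Jj|JJ
J/I-2 aff ·: Jj|JJ
J/II-1 ? I-1×I-2: jj|Jj|JJ
J/II-2 ? ·: jj|Jj|JJ
J/III-1 aff II-1×II-2: Jj|JJ
⇒ J over [I-1,I-2,II-1,II-2,III-1]: 45 consistent
Q/I-1 aff ·: Qq|QQ
Q/I-2 aff ·: Qq|QQ
Q/II-1 ? I-1×I-2: Qq|QQ
Q/II-2 un ·: qq
Q/III-1 aff II-1×II-2: Qq
⇒ Q over [I-1,I-2,II-1,II-2,III-1]: 7 consistent

III-1 ∈ {JJ Qq, Jj Qq}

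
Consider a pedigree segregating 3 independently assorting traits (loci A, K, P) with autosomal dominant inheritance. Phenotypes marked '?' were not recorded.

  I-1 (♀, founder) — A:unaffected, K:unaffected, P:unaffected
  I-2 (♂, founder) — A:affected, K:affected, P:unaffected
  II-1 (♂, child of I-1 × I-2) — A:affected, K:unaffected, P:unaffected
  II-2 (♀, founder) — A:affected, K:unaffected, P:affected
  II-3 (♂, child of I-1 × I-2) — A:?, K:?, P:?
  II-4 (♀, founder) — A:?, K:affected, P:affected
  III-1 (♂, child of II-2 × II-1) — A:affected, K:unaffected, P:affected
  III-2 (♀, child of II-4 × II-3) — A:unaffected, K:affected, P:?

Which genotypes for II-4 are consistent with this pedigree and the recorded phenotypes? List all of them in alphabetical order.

II-4 ∈ {Aa KK PP, Aa KK Pp, Aa Kk PP, Aa Kk Pp, aa KK PP, aa KK Pp, aa Kk PP, aa Kk Pp}

A/I-1 un ·: aa
A/I-2 aff ·: Aa|AA
A/II-1 aff I-1×I-2: Aa
A/II-2 aff ·: Aa|AA
A/II-3 ? I-1×I-2: aa|Aa
A/II-4 ? ·: aa|Aa
A/III-1 aff II-2×II-1: Aa|AA
A/III-2 un II-4×II-3: aa
⇒ A over [I-1,I-2,II-1,II-2,II-3,II-4,III-1,III-2]: 24 consistent
K/I-1 un ·: kk
K/I-2 aff ·: Kk
K/II-1 un I-1×I-2: kk
K/II-2 un ·: kk
K/II-3 ? I-1×I-2: kk|Kk
K/II-4 aff ·: Kk|KK
K/III-1 un II-2×II-1: kk
K/III-2 aff II-4×II-3: Kk|KK
⇒ K over [I-1,I-2,II-1,II-2,II-3,II-4,III-1,III-2]: 6 consistent
P/I-1 un ·: pp
P/I-2 un ·: pp
P/II-1 un I-1×I-2: pp
P/II-2 aff ·: Pp|PP
P/II-3 ? I-1×I-2: pp
P/II-4 aff ·: Pp|PP
P/III-1 aff II-2×II-1: Pp
P/III-2 ? II-4×II-3: pp|Pp
⇒ P over [I-1,I-2,II-1,II-2,II-3,II-4,III-1,III-2]: 6 consistent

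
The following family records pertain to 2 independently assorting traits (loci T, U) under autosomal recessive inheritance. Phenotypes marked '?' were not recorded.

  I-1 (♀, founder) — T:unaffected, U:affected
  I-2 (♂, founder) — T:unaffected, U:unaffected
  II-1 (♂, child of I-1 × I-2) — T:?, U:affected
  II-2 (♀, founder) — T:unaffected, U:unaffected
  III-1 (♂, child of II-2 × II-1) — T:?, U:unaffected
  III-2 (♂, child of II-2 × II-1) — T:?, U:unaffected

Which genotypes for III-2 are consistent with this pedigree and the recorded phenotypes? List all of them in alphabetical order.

T/I-1 un ·: TT|Tt
T/I-2 un ·: TT|Tt
T/II-1 ? I-1×I-2: TT|Tt|tt
T/II-2 un ·: TT|Tt
T/III-1 ? II-2×II-1: TT|Tt|tt
T/III-2 ? II-2×II-1: TT|Tt|tt
⇒ T over [I-1,I-2,II-1,II-2,III-1,III-2]: 64 consistent
U/I-1 aff ·: uu
U/I-2 un ·: Uu
U/II-1 aff I-1×I-2: uu
U/II-2 un ·: UU|Uu
U/III-1 un II-2×II-1: Uu
U/III-2 un II-2×II-1: Uu
⇒ U over [I-1,I-2,II-1,II-2,III-1,III-2]: 2 consistent

III-2 ∈ {TT Uu, Tt Uu, tt Uu}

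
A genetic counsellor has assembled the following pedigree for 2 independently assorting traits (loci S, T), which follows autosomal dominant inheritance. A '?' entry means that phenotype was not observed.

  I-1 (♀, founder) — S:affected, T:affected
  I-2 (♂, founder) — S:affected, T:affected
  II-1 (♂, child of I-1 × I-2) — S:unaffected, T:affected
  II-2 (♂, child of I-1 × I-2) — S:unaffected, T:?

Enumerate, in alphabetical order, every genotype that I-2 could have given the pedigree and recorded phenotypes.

S/I-1 aff ·: Ss
S/I-2 aff ·: Ss
S/II-1 un I-1×I-2: ss
S/II-2 un I-1×I-2: ss
⇒ S over [I-1,I-2,II-1,II-2]: 1 consistent
T/I-1 aff ·: Tt|TT
T/I-2 aff ·: Tt|TT
T/II-1 aff I-1×I-2: Tt|TT
T/II-2 ? I-1×I-2: tt|Tt|TT
⇒ T over [I-1,I-2,II-1,II-2]: 15 consistent

I-2 ∈ {Ss TT, Ss Tt}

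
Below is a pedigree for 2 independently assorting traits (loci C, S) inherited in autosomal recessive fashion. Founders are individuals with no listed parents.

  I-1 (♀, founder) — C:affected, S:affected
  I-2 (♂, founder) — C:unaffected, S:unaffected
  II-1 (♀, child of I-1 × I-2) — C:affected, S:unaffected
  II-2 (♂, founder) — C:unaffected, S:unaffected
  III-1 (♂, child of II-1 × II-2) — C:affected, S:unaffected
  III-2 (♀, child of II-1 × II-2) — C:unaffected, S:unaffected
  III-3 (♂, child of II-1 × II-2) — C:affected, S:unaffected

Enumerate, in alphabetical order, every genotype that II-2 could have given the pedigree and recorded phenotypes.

C/I-1 aff ·: cc
C/I-2 un ·: Cc
C/II-1 aff I-1×I-2: cc
C/II-2 un ·: Cc
C/III-1 aff II-1×II-2: cc
C/III-2 un II-1×II-2: Cc
C/III-3 aff II-1×II-2: cc
⇒ C over [I-1,I-2,II-1,II-2,III-1,III-2,III-3]: 1 consistent
S/I-1 aff ·: ss
S/I-2 un ·: SS|Ss
S/II-1 un I-1×I-2: Ss
S/II-2 un ·: SS|Ss
S/III-1 un II-1×II-2: SS|Ss
S/III-2 un II-1×II-2: SS|Ss
S/III-3 un II-1×II-2: SS|Ss
⇒ S over [I-1,I-2,II-1,II-2,III-1,III-2,III-3]: 32 consistent

II-2 ∈ {Cc SS, Cc Ss}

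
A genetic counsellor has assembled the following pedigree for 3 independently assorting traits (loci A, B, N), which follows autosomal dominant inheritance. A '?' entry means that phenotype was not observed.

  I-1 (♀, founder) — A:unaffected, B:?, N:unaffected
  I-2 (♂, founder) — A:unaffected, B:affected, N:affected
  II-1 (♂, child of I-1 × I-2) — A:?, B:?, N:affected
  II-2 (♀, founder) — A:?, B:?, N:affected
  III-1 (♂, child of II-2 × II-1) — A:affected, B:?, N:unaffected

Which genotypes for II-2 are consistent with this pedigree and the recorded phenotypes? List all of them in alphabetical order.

II-2 ∈ {AA BB Nn, AA Bb Nn, AA bb Nn, Aa BB Nn, Aa Bb Nn, Aa bb Nn}

A/I-1 un ·: aa
A/I-2 un ·: aa
A/II-1 ? I-1×I-2: aa
A/II-2 ? ·: Aa|AA
A/III-1 aff II-2×II-1: Aa
⇒ A over [I-1,I-2,II-1,II-2,III-1]: 2 consistent
B/I-1 ? ·: bb|Bb|BB
B/I-2 aff ·: Bb|BB
B/II-1 ? I-1×I-2: bb|Bb|BB
B/II-2 ? ·: bb|Bb|BB
B/III-1 ? II-2×II-1: bb|Bb|BB
⇒ B over [I-1,I-2,II-1,II-2,III-1]: 59 consistent
N/I-1 un ·: nn
N/I-2 aff ·: Nn|NN
N/II-1 aff I-1×I-2: Nn
N/II-2 aff ·: Nn
N/III-1 un II-2×II-1: nn
⇒ N over [I-1,I-2,II-1,II-2,III-1]: 2 consistent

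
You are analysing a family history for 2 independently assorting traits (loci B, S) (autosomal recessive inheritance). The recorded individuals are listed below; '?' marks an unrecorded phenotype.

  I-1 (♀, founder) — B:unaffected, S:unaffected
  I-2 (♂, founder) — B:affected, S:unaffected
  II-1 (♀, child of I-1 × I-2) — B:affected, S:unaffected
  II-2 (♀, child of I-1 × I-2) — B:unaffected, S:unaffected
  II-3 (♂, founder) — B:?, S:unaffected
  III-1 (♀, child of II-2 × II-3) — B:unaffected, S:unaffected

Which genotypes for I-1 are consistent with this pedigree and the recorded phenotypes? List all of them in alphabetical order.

B/I-1 un ·: Bb
B/I-2 aff ·: bb
B/II-1 aff I-1×I-2: bb
B/II-2 un I-1×I-2: Bb
B/II-3 ? ·: BB|Bb|bb
B/III-1 un II-2×II-3: BB|Bb
⇒ B over [I-1,I-2,II-1,II-2,II-3,III-1]: 5 consistent
S/I-1 un ·: SS|Ss
S/I-2 un ·: SS|Ss
S/II-1 un I-1×I-2: SS|Ss
S/II-2 un I-1×I-2: SS|Ss
S/II-3 un ·: SS|Ss
S/III-1 un II-2×II-3: SS|Ss
⇒ S over [I-1,I-2,II-1,II-2,II-3,III-1]: 45 consistent

I-1 ∈ {Bb SS, Bb Ss}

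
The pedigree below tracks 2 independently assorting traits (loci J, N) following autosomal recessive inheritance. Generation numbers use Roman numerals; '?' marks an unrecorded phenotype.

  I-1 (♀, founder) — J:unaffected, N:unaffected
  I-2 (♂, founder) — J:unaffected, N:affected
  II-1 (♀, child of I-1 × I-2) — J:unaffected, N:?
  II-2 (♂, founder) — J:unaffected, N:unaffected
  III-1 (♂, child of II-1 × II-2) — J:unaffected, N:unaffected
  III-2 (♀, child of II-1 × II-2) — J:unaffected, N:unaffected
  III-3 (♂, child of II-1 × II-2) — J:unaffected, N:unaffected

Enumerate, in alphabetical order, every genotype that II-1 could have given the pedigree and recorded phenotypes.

J/I-1 un ·: JJ|Jj
J/I-2 un ·: JJ|Jj
J/II-1 un I-1×I-2: JJ|Jj
J/II-2 un ·: JJ|Jj
J/III-1 un II-1×II-2: JJ|Jj
J/III-2 un II-1×II-2: JJ|Jj
J/III-3 un II-1×II-2: JJ|Jj
⇒ J over [I-1,I-2,II-1,II-2,III-1,III-2,III-3]: 84 consistent
N/I-1 un ·: NN|Nn
N/I-2 aff ·: nn
N/II-1 ? I-1×I-2: Nn|nn
N/II-2 un ·: NN|Nn
N/III-1 un II-1×II-2: NN|Nn
N/III-2 un II-1×II-2: NN|Nn
N/III-3 un II-1×II-2: NN|Nn
⇒ N over [I-1,I-2,II-1,II-2,III-1,III-2,III-3]: 34 consistent

II-1 ∈ {JJ Nn, JJ nn, Jj Nn, Jj nn}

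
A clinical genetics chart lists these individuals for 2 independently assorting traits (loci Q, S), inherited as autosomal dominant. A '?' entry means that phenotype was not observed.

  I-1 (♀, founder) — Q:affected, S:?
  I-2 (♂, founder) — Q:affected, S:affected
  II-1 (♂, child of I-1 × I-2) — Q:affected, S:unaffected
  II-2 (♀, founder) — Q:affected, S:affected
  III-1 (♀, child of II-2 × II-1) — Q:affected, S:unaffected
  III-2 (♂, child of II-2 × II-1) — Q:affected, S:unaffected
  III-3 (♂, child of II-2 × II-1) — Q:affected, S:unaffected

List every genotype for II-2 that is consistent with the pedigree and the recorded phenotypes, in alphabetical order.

II-2 ∈ {QQ Ss, Qq Ss}

Q/I-1 aff ·: Qq|QQ
Q/I-2 aff ·: Qq|QQ
Q/II-1 aff I-1×I-2: Qq|QQ
Q/II-2 aff ·: Qq|QQ
Q/III-1 aff II-2×II-1: Qq|QQ
Q/III-2 aff II-2×II-1: Qq|QQ
Q/III-3 aff II-2×II-1: Qq|QQ
⇒ Q over [I-1,I-2,II-1,II-2,III-1,III-2,III-3]: 84 consistent
S/I-1 ? ·: ss|Ss
S/I-2 aff ·: Ss
S/II-1 un I-1×I-2: ss
S/II-2 aff ·: Ss
S/III-1 un II-2×II-1: ss
S/III-2 un II-2×II-1: ss
S/III-3 un II-2×II-1: ss
⇒ S over [I-1,I-2,II-1,II-2,III-1,III-2,III-3]: 2 consistent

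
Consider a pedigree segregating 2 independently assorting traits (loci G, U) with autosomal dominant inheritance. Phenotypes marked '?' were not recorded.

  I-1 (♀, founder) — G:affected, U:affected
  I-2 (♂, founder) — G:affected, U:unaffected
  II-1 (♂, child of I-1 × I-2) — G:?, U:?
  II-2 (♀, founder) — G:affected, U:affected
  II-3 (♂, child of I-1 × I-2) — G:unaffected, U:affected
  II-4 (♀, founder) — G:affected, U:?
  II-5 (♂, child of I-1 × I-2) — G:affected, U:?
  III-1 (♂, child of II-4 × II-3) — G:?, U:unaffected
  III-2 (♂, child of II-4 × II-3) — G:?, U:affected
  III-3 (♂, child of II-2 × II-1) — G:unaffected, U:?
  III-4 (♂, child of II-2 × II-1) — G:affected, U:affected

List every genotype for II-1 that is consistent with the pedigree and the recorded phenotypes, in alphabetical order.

II-1 ∈ {Gg Uu, Gg uu, gg Uu, gg uu}

G/I-1 aff ·: Gg
G/I-2 aff ·: Gg
G/II-1 ? I-1×I-2: gg|Gg
G/II-2 aff ·: Gg
G/II-3 un I-1×I-2: gg
G/II-4 aff ·: Gg|GG
G/II-5 aff I-1×I-2: Gg|GG
G/III-1 ? II-4×II-3: gg|Gg
G/III-2 ? II-4×II-3: gg|Gg
G/III-3 un II-2×II-1: gg
G/III-4 aff II-2×II-1: Gg|GG
⇒ G over [I-1,I-2,II-1,II-2,II-3,II-4,II-5,III-1,III-2,III-3,III-4]: 30 consistent
U/I-1 aff ·: Uu|UU
U/I-2 un ·: uu
U/II-1 ? I-1×I-2: uu|Uu
U/II-2 aff ·: Uu|UU
U/II-3 aff I-1×I-2: Uu
U/II-4 ? ·: uu|Uu
U/II-5 ? I-1×I-2: uu|Uu
U/III-1 un II-4×II-3: uu
U/III-2 aff II-4×II-3: Uu|UU
U/III-3 ? II-2×II-1: uu|Uu|UU
U/III-4 aff II-2×II-1: Uu|UU
⇒ U over [I-1,I-2,II-1,II-2,II-3,II-4,II-5,III-1,III-2,III-3,III-4]: 108 consistent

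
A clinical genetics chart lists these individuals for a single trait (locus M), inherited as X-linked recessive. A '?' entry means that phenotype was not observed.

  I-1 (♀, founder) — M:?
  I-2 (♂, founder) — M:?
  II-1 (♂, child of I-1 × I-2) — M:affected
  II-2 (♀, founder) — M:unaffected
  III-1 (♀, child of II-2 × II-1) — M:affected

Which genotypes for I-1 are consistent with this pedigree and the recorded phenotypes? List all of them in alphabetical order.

M/I-1 ? ·: X^MX^m|X^mX^m
M/I-2 ? ·: X^MY|X^mY
M/II-1 aff I-1×I-2: X^mY
M/II-2 un ·: X^MX^m
M/III-1 aff II-2×II-1: X^mX^m
⇒ M over [I-1,I-2,II-1,II-2,III-1]: 4 consistent

I-1 ∈ {X^MX^m, X^mX^m}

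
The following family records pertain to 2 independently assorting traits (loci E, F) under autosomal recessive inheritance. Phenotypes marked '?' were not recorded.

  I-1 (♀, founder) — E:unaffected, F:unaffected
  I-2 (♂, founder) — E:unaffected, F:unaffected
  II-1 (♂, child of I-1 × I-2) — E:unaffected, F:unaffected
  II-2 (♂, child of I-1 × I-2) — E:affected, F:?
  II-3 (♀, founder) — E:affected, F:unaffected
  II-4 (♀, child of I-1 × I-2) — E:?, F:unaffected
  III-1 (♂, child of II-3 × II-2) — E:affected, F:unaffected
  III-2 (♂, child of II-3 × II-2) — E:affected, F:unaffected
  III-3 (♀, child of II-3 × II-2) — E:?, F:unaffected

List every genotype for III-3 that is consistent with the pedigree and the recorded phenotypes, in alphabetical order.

E/I-1 un ·: Ee
E/I-2 un ·: Ee
E/II-1 un I-1×I-2: EE|Ee
E/II-2 aff I-1×I-2: ee
E/II-3 aff ·: ee
E/II-4 ? I-1×I-2: EE|Ee|ee
E/III-1 aff II-3×II-2: ee
E/III-2 aff II-3×II-2: ee
E/III-3 ? II-3×II-2: ee
⇒ E over [I-1,I-2,II-1,II-2,II-3,II-4,III-1,III-2,III-3]: 6 consistent
F/I-1 un ·: FF|Ff
F/I-2 un ·: FF|Ff
F/II-1 un I-1×I-2: FF|Ff
F/II-2 ? I-1×I-2: FF|Ff|ff
F/II-3 un ·: FF|Ff
F/II-4 un I-1×I-2: FF|Ff
F/III-1 un II-3×II-2: FF|Ff
F/III-2 un II-3×II-2: FF|Ff
F/III-3 un II-3×II-2: FF|Ff
⇒ F over [I-1,I-2,II-1,II-2,II-3,II-4,III-1,III-2,III-3]: 317 consistent

III-3 ∈ {ee FF, ee Ff}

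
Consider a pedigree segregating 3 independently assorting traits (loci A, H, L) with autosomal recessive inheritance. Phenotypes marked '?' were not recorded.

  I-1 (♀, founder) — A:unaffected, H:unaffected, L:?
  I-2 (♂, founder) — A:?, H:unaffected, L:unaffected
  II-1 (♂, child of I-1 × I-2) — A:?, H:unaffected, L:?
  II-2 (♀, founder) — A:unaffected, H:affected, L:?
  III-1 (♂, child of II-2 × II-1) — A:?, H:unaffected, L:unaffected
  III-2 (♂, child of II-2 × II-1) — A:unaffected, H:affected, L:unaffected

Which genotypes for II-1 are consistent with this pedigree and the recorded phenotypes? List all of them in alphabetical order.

A/I-1 un ·: AA|Aa
A/I-2 ? ·: AA|Aa|aa
A/II-1 ? I-1×I-2: AA|Aa|aa
A/II-2 un ·: AA|Aa
A/III-1 ? II-2×II-1: AA|Aa|aa
A/III-2 un II-2×II-1: AA|Aa
⇒ A over [I-1,I-2,II-1,II-2,III-1,III-2]: 76 consistent
H/I-1 un ·: HH|Hh
H/I-2 un ·: HH|Hh
H/II-1 un I-1×I-2: Hh
H/II-2 aff ·: hh
H/III-1 un II-2×II-1: Hh
H/III-2 aff II-2×II-1: hh
⇒ H over [I-1,I-2,II-1,II-2,III-1,III-2]: 3 consistent
L/I-1 ? ·: LL|Ll|ll
L/I-2 un ·: LL|Ll
L/II-1 ? I-1×I-2: LL|Ll|ll
L/II-2 ? ·: LL|Ll|ll
L/III-1 un II-2×II-1: LL|Ll
L/III-2 un II-2×II-1: LL|Ll
⇒ L over [I-1,I-2,II-1,II-2,III-1,III-2]: 73 consistent

II-1 ∈ {AA Hh LL, AA Hh Ll, AA Hh ll, Aa Hh LL, Aa Hh Ll, Aa Hh ll, aa Hh LL, aa Hh Ll, aa Hh ll}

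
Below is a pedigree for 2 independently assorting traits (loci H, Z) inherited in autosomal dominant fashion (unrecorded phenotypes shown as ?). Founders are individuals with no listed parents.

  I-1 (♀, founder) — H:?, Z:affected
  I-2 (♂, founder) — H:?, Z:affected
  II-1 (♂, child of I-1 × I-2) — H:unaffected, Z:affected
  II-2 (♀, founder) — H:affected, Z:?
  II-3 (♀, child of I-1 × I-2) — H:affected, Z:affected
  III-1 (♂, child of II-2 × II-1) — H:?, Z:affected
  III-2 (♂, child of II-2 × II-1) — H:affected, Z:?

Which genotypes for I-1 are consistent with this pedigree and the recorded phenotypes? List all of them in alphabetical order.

I-1 ∈ {Hh ZZ, Hh Zz, hh ZZ, hh Zz}

H/I-1 ? ·: hh|Hh
H/I-2 ? ·: hh|Hh
H/II-1 un I-1×I-2: hh
H/II-2 aff ·: Hh|HH
H/II-3 aff I-1×I-2: Hh|HH
H/III-1 ? II-2×II-1: hh|Hh
H/III-2 aff II-2×II-1: Hh
⇒ H over [I-1,I-2,II-1,II-2,II-3,III-1,III-2]: 12 consistent
Z/I-1 aff ·: Zz|ZZ
Z/I-2 aff ·: Zz|ZZ
Z/II-1 aff I-1×I-2: Zz|ZZ
Z/II-2 ? ·: zz|Zz|ZZ
Z/II-3 aff I-1×I-2: Zz|ZZ
Z/III-1 aff II-2×II-1: Zz|ZZ
Z/III-2 ? II-2×II-1: zz|Zz|ZZ
⇒ Z over [I-1,I-2,II-1,II-2,II-3,III-1,III-2]: 114 consistent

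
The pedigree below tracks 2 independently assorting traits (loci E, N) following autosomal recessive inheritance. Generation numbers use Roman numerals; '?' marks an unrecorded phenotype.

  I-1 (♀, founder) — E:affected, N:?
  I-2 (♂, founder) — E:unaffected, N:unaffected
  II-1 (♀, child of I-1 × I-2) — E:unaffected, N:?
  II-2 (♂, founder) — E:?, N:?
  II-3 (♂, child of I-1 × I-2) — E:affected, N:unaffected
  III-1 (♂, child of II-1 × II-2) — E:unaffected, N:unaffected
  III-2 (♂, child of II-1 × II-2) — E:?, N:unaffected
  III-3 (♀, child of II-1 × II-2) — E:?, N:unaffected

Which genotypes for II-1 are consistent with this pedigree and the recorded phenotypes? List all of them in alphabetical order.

II-1 ∈ {Ee NN, Ee Nn, Ee nn}

E/I-1 aff ·: ee
E/I-2 un ·: Ee
E/II-1 un I-1×I-2: Ee
E/II-2 ? ·: EE|Ee|ee
E/II-3 aff I-1×I-2: ee
E/III-1 un II-1×II-2: EE|Ee
E/III-2 ? II-1×II-2: EE|Ee|ee
E/III-3 ? II-1×II-2: EE|Ee|ee
⇒ E over [I-1,I-2,II-1,II-2,II-3,III-1,III-2,III-3]: 30 consistent
N/I-1 ? ·: NN|Nn|nn
N/I-2 un ·: NN|Nn
N/II-1 ? I-1×I-2: NN|Nn|nn
N/II-2 ? ·: NN|Nn|nn
N/II-3 un I-1×I-2: NN|Nn
N/III-1 un II-1×II-2: NN|Nn
N/III-2 un II-1×II-2: NN|Nn
N/III-3 un II-1×II-2: NN|Nn
⇒ N over [I-1,I-2,II-1,II-2,II-3,III-1,III-2,III-3]: 212 consistent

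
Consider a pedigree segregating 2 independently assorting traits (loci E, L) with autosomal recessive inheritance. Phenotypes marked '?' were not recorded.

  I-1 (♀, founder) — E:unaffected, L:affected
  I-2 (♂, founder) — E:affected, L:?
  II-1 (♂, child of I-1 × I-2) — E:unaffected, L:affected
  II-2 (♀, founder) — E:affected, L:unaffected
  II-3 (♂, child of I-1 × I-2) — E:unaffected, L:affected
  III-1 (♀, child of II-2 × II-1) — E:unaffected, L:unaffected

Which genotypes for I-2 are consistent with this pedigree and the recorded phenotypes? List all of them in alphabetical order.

E/I-1 un ·: EE|Ee
E/I-2 aff ·: ee
E/II-1 un I-1×I-2: Ee
E/II-2 aff ·: ee
E/II-3 un I-1×I-2: Ee
E/III-1 un II-2×II-1: Ee
⇒ E over [I-1,I-2,II-1,II-2,II-3,III-1]: 2 consistent
L/I-1 aff ·: ll
L/I-2 ? ·: Ll|ll
L/II-1 aff I-1×I-2: ll
L/II-2 un ·: LL|Ll
L/II-3 aff I-1×I-2: ll
L/III-1 un II-2×II-1: Ll
⇒ L over [I-1,I-2,II-1,II-2,II-3,III-1]: 4 consistent

I-2 ∈ {ee Ll, ee ll}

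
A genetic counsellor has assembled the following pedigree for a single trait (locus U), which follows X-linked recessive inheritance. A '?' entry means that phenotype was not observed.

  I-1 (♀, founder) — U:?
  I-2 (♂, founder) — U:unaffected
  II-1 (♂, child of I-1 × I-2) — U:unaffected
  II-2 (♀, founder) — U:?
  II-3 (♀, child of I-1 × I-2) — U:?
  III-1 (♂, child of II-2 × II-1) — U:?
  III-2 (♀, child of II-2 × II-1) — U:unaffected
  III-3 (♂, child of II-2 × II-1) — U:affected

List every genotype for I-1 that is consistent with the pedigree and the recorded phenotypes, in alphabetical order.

U/I-1 ? ·: X^UX^U|X^UX^u
U/I-2 un ·: X^UY
U/II-1 un I-1×I-2: X^UY
U/II-2 ? ·: X^UX^u|X^uX^u
U/II-3 ? I-1×I-2: X^UX^U|X^UX^u
U/III-1 ? II-2×II-1: X^UY|X^uY
U/III-2 un II-2×II-1: X^UX^U|X^UX^u
U/III-3 aff II-2×II-1: X^uY
⇒ U over [I-1,I-2,II-1,II-2,II-3,III-1,III-2,III-3]: 15 consistent

I-1 ∈ {X^UX^U, X^UX^u}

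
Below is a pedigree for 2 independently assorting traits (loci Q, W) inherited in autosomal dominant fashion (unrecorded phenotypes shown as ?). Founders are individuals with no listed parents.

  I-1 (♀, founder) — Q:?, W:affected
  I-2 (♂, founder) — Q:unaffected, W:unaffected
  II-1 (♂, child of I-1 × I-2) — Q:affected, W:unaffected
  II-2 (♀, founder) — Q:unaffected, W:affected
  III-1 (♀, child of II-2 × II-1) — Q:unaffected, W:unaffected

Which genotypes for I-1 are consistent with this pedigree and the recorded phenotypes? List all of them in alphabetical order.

I-1 ∈ {QQ Ww, Qq Ww}

Q/I-1 ? ·: Qq|QQ
Q/I-2 un ·: qq
Q/II-1 aff I-1×I-2: Qq
Q/II-2 un ·: qq
Q/III-1 un II-2×II-1: qq
⇒ Q over [I-1,I-2,II-1,II-2,III-1]: 2 consistent
W/I-1 aff ·: Ww
W/I-2 un ·: ww
W/II-1 un I-1×I-2: ww
W/II-2 aff ·: Ww
W/III-1 un II-2×II-1: ww
⇒ W over [I-1,I-2,II-1,II-2,III-1]: 1 consistent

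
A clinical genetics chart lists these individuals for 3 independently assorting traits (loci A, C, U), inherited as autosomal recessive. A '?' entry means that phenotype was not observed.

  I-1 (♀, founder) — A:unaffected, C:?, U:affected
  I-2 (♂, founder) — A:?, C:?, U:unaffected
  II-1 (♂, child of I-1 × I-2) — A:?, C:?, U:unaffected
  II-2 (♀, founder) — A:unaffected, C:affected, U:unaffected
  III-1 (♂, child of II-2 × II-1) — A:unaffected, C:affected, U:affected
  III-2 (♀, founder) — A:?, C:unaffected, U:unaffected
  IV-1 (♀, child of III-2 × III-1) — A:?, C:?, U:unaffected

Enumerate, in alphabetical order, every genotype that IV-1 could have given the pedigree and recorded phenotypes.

IV-1 ∈ {AA Cc Uu, AA cc Uu, Aa Cc Uu, Aa cc Uu, aa Cc Uu, aa cc Uu}

A/I-1 un ·: AA|Aa
A/I-2 ? ·: AA|Aa|aa
A/II-1 ? I-1×I-2: AA|Aa|aa
A/II-2 un ·: AA|Aa
A/III-1 un II-2×II-1: AA|Aa
A/III-2 ? ·: AA|Aa|aa
A/IV-1 ? III-2×III-1: AA|Aa|aa
⇒ A over [I-1,I-2,II-1,II-2,III-1,III-2,IV-1]: 198 consistent
C/I-1 ? ·: CC|Cc|cc
C/I-2 ? ·: CC|Cc|cc
C/II-1 ? I-1×I-2: Cc|cc
C/II-2 aff ·: cc
C/III-1 aff II-2×II-1: cc
C/III-2 un ·: CC|Cc
C/IV-1 ? III-2×III-1: Cc|cc
⇒ C over [I-1,I-2,II-1,II-2,III-1,III-2,IV-1]: 33 consistent
U/I-1 aff ·: uu
U/I-2 un ·: UU|Uu
U/II-1 un I-1×I-2: Uu
U/II-2 un ·: Uu
U/III-1 aff II-2×II-1: uu
U/III-2 un ·: UU|Uu
U/IV-1 un III-2×III-1: Uu
⇒ U over [I-1,I-2,II-1,II-2,III-1,III-2,IV-1]: 4 consistent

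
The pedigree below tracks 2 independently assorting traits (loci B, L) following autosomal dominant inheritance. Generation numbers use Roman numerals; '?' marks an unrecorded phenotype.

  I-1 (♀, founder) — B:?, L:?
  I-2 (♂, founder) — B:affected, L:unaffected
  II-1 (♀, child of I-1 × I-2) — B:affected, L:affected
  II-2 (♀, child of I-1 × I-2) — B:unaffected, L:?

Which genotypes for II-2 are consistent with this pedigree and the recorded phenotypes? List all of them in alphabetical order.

B/I-1 ? ·: bb|Bb
B/I-2 aff ·: Bb
B/II-1 aff I-1×I-2: Bb|BB
B/II-2 un I-1×I-2: bb
⇒ B over [I-1,I-2,II-1,II-2]: 3 consistent
L/I-1 ? ·: Ll|LL
L/I-2 un ·: ll
L/II-1 aff I-1×I-2: Ll
L/II-2 ? I-1×I-2: ll|Ll
⇒ L over [I-1,I-2,II-1,II-2]: 3 consistent

II-2 ∈ {bb Ll, bb ll}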